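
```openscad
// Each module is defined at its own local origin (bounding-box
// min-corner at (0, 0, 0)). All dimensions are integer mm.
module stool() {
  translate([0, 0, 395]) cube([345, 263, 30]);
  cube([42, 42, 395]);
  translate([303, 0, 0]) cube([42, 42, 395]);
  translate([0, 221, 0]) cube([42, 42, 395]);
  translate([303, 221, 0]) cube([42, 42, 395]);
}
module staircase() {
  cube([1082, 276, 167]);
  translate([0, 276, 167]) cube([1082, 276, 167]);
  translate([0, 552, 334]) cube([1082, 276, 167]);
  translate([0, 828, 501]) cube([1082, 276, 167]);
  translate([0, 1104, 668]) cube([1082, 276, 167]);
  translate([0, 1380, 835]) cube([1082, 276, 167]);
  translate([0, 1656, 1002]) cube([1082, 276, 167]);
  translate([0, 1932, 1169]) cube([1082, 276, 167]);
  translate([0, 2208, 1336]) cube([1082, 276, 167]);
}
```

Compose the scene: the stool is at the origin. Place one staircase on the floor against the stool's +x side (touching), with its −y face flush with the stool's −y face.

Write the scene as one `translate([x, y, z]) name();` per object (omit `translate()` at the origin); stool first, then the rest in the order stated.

stool();
translate([345, 0, 0]) staircase();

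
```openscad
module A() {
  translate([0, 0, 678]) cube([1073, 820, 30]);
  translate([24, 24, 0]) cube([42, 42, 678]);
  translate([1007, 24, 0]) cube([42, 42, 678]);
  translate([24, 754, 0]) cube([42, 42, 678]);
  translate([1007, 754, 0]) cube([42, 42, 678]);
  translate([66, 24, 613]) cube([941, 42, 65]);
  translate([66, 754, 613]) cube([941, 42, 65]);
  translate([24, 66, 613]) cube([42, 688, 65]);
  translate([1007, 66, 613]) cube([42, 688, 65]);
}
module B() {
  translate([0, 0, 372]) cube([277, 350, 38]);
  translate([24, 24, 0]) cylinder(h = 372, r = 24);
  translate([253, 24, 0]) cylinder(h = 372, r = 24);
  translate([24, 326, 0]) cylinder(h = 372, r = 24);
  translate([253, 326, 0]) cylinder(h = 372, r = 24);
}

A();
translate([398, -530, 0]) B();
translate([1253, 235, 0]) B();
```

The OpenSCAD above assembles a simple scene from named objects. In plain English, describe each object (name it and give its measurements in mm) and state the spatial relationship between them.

A is a rectangular dining table. The top is 1073×820×30 mm with its upper surface at z = 708 mm. It stands on four 42×42 mm square legs, each inset 24 mm from the nearest pair of top edges, running from the floor to the underside of the top. Four apron rails, 42 mm thick and 65 mm tall, run between adjacent legs with their top edges flush with the underside of the top and their outer faces flush with the legs' outer faces.

B is a simple wooden stool: a rectangular seat 277 mm (x) by 350 mm (y), 38 mm thick, top face at z = 410 mm, on four round legs, each 48 mm in diameter. The legs rest on z = 0, each leg's axis is inset half a diameter from the nearest pair of seat edges (so the leg's bounding box is flush with the corner).

Two stools sit around the table at the −y, +x sides.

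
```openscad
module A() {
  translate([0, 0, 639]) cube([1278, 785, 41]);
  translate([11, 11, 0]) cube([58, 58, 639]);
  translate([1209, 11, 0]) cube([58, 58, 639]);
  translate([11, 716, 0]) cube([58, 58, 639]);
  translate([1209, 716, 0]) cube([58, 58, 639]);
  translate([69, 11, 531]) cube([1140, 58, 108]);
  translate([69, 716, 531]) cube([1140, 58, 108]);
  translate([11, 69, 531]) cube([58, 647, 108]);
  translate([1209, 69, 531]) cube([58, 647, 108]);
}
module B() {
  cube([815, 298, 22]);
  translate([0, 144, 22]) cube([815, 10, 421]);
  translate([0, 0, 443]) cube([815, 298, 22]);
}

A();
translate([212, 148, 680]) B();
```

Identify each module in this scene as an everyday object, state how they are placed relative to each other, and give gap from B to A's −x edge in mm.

A is a table. B is an I-beam. The I-beam is on top of the table. The gap from the I-beam to the table's −x edge is 212 mm.

The I-beam's min-x is at 212; the table's min-x is 0; gap = 212 mm.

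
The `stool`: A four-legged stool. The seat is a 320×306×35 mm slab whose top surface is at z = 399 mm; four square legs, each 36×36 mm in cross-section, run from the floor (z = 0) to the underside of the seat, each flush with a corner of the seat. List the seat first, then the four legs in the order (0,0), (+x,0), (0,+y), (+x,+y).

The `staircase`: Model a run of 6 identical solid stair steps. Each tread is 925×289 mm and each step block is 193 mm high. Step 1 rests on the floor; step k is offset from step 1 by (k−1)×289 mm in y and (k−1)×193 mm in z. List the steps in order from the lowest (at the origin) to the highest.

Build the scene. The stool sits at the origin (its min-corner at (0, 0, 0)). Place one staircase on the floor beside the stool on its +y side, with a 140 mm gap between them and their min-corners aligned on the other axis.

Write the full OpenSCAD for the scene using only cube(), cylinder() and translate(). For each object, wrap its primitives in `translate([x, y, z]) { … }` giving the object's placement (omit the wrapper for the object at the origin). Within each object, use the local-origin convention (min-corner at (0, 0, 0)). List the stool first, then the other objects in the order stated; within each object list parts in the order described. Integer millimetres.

translate([0, 0, 364]) cube([320, 306, 35]);
cube([36, 36, 364]);
translate([284, 0, 0]) cube([36, 36, 364]);
translate([0, 270, 0]) cube([36, 36, 364]);
translate([284, 270, 0]) cube([36, 36, 364]);
translate([0, 446, 0]) {
  cube([925, 289, 193]);
  translate([0, 289, 193]) cube([925, 289, 193]);
  translate([0, 578, 386]) cube([925, 289, 193]);
  translate([0, 867, 579]) cube([925, 289, 193]);
  translate([0, 1156, 772]) cube([925, 289, 193]);
  translate([0, 1445, 965]) cube([925, 289, 193]);
}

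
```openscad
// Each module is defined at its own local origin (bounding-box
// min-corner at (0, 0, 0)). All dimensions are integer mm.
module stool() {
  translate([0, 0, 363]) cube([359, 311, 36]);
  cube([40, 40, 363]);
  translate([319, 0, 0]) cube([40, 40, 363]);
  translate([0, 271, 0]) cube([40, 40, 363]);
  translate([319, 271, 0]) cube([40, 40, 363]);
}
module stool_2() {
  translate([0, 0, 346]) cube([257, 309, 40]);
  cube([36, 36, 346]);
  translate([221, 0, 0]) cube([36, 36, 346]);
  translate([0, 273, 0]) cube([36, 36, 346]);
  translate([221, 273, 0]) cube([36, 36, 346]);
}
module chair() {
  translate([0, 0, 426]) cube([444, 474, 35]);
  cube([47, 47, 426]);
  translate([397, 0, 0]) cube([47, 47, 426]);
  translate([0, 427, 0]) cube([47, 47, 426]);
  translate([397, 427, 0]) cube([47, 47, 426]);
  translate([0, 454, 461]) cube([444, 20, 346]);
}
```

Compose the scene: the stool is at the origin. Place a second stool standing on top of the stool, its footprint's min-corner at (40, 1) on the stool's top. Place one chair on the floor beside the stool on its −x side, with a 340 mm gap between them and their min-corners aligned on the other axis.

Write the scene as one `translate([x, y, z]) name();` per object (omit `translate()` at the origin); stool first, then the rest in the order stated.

stool();
translate([40, 1, 399]) stool_2();
translate([-784, 0, 0]) chair();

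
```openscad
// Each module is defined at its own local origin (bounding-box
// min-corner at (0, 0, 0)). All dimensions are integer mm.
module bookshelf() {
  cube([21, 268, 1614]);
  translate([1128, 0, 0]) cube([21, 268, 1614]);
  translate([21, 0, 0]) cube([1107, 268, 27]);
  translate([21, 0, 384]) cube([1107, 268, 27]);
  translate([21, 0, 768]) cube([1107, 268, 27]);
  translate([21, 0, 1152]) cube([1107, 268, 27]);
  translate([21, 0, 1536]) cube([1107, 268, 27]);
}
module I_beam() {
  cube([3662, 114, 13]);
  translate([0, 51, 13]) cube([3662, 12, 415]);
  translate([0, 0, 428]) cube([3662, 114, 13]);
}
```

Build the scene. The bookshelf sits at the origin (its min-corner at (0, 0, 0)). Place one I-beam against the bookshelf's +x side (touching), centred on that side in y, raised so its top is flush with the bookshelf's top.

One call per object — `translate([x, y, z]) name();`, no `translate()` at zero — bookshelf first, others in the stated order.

bookshelf();
translate([1149, 77, 1173]) I_beam();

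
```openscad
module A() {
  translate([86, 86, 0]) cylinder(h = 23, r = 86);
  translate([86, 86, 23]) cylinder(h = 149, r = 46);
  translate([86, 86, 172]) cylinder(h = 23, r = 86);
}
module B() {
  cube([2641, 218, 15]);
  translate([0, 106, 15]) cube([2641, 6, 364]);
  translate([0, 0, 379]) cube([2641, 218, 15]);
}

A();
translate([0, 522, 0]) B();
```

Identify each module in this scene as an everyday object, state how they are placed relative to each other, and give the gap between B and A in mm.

The I-beam's nearest face is 350 mm from the spool's +y face.

A is a spool. B is an I-beam. The I-beam is on the floor beside the spool on its +y side. The gap between the I-beam and the spool is 350 mm.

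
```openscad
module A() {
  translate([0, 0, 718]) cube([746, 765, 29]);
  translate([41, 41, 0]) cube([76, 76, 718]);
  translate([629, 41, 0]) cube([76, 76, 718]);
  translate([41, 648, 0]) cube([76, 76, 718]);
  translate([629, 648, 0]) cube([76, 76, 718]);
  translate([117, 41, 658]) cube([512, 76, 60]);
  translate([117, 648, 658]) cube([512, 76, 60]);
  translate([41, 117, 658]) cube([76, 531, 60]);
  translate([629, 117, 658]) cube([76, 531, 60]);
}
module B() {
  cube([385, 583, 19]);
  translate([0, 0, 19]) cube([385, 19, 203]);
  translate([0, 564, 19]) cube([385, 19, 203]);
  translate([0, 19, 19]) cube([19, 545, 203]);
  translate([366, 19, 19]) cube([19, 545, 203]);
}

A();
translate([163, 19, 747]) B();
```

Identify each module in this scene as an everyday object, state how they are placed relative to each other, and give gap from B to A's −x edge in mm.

A is a table. B is an open box. The open box is on top of the table. The gap from the open box to the table's −x edge is 163 mm.

The open box's min-x is at 163; the table's min-x is 0; gap = 163 mm.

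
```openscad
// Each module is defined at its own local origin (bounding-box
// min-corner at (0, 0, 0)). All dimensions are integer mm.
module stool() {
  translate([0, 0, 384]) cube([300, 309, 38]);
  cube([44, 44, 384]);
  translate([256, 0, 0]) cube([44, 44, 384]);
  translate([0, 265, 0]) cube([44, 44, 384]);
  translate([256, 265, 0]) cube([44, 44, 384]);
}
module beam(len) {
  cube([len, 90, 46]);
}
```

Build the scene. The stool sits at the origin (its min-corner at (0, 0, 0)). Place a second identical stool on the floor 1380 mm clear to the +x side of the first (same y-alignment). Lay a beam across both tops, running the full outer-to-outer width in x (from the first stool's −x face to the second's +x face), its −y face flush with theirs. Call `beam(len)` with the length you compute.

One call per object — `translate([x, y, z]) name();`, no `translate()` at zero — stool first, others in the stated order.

stool();
translate([1680, 0, 0]) stool();
translate([0, 0, 422]) beam(1980);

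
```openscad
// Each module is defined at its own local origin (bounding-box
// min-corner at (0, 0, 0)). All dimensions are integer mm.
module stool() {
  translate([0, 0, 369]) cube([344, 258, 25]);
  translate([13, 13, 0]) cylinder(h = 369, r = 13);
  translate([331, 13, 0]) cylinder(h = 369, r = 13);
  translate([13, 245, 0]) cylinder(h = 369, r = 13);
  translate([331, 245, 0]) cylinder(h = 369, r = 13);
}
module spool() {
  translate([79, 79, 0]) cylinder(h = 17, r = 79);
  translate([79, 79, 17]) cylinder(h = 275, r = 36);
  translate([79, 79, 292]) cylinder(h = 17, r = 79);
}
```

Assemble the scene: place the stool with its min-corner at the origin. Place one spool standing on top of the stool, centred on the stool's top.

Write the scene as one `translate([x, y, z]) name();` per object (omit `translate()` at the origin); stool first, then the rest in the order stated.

stool();
translate([93, 50, 394]) spool();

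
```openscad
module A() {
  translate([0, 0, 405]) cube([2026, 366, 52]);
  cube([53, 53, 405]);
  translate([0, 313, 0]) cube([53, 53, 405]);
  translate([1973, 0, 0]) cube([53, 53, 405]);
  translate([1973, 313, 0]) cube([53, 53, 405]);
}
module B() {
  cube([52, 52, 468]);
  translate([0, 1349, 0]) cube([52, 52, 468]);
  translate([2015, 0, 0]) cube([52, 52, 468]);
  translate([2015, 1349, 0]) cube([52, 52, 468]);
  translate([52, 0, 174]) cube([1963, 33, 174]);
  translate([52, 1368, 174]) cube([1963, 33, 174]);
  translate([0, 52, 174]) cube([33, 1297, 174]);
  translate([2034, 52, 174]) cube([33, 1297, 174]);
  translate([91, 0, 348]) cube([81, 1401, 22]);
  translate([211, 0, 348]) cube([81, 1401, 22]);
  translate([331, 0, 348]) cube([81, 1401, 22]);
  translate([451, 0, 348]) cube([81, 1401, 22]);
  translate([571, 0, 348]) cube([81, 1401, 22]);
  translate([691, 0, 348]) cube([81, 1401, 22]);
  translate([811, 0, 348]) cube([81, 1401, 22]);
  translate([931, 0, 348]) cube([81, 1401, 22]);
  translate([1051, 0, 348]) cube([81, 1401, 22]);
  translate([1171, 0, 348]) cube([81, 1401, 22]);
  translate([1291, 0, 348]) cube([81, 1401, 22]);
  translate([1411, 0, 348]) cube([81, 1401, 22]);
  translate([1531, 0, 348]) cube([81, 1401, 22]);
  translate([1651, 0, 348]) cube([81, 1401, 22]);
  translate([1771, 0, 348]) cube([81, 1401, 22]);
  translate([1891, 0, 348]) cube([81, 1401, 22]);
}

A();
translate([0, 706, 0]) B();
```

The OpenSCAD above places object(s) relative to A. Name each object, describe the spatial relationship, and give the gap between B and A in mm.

The bed frame's nearest face is 340 mm from the bench's +y face.

A is a bench. B is a bed frame. The bed frame is on the floor beside the bench on its +y side. The gap between the bed frame and the bench is 340 mm.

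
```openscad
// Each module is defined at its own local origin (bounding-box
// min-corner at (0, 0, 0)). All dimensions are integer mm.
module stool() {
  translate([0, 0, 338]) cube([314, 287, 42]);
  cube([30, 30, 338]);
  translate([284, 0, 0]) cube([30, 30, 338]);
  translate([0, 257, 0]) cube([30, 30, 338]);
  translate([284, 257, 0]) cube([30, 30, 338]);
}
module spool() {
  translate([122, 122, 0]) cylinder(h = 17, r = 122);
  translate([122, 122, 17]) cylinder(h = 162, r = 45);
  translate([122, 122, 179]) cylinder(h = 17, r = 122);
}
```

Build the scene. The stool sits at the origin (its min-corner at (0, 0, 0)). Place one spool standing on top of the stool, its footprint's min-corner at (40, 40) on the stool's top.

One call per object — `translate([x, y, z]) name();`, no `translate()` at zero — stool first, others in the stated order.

stool();
translate([40, 40, 380]) spool();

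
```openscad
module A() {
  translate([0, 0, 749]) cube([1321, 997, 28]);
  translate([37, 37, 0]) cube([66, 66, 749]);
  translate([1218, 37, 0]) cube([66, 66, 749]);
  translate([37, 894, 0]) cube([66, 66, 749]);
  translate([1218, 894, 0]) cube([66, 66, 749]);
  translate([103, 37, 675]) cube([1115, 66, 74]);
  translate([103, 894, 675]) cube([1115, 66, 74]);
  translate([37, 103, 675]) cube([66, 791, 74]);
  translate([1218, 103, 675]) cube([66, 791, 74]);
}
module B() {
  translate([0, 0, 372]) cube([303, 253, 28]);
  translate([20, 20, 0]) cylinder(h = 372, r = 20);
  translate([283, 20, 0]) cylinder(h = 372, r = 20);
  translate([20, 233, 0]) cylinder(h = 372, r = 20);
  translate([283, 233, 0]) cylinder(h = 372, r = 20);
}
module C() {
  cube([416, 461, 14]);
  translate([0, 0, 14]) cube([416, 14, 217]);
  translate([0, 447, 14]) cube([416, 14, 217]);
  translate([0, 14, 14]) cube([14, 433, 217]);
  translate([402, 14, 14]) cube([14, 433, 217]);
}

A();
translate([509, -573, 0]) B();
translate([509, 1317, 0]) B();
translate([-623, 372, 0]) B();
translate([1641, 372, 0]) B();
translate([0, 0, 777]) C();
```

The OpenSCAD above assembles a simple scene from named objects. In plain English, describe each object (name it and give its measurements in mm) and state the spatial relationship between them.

A is a table with a 1321×997 mm rectangular top, 28 mm thick, top surface at z = 777 mm, supported by four 66×66 mm square legs, each inset 37 mm from the nearest pair of top edges, running from the floor. Four apron rails, 66 mm thick and 74 mm tall, run between adjacent legs with their top edges flush with the underside of the top and their outer faces flush with the legs' outer faces.

B is a four-legged stool. The seat is a 303×253×28 mm slab whose top surface is at z = 400 mm; four round legs, each 40 mm in diameter, run from the floor (z = 0) to the underside of the seat, each leg's axis is inset half a diameter from the nearest pair of seat edges (so the leg's bounding box is flush with the corner).

C is an open-topped rectangular box: outside dimensions 416×461×231 mm, with a uniform wall and base thickness of 14 mm. The base is a full 416×461 slab on the floor; four walls sit on top of the base. The front and back walls (the −y and +y sides) span the full width; the two side walls fit between them.

Four stools sit around the table at the −y, +y, −x, +x sides. The open box is on top of the table.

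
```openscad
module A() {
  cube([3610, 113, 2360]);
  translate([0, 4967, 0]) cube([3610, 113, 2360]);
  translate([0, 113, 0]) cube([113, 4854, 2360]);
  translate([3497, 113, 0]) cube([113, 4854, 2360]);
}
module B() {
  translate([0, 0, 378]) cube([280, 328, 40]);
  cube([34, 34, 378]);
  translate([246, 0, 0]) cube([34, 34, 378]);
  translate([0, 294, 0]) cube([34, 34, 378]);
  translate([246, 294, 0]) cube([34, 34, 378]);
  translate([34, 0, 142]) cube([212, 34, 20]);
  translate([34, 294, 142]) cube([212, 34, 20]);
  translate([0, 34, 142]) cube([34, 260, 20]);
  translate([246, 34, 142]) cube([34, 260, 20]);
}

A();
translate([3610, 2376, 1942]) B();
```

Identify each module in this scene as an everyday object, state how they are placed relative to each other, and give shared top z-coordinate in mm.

A is a house frame. B is a stool. The stool is beside the house frame with their tops flush at z = 2360. The shared top z-coordinate is 2360 mm.

Both tops at z = 2360 mm.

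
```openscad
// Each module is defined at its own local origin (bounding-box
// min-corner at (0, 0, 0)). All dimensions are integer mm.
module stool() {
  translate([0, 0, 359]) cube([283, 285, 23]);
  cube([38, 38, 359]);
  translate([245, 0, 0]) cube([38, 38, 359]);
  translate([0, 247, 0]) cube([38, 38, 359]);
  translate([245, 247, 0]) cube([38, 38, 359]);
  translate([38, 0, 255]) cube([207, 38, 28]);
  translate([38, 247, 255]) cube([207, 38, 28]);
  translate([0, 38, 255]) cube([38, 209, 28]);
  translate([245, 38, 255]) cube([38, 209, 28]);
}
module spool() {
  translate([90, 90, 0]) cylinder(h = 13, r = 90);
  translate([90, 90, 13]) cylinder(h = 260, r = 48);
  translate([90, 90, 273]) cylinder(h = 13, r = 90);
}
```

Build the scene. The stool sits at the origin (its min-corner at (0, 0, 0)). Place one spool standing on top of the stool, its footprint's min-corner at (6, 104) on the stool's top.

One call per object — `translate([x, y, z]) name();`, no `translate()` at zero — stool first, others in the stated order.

stool();
translate([6, 104, 382]) spool();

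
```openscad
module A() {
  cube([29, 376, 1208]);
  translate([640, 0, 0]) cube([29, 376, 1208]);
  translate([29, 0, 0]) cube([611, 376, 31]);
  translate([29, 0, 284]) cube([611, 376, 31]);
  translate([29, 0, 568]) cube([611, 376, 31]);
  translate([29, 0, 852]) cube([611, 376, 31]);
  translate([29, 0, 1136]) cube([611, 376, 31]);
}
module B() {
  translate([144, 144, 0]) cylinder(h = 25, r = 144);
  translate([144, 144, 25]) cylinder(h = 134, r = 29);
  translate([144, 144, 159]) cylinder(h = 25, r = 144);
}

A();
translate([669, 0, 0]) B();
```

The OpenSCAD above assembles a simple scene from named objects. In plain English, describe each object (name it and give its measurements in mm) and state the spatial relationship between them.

A is a bookshelf 669 mm wide overall, 376 mm deep and 1208 mm tall. The two sides are 29 mm thick vertical panels. 5 horizontal shelves of 31 mm thickness span between the inner faces of the sides; the lowest shelf sits on the floor and shelves are stacked with a clear vertical gap of 253 mm between each pair.

B is a spool: two coaxial disc flanges of radius 144 mm and thickness 25 mm, joined by a core cylinder of radius 29 mm and height 134 mm. The lower flange rests on z = 0 and the three cylinders share a vertical axis.

The spool is against the bookshelf's +x side, with their −y faces flush.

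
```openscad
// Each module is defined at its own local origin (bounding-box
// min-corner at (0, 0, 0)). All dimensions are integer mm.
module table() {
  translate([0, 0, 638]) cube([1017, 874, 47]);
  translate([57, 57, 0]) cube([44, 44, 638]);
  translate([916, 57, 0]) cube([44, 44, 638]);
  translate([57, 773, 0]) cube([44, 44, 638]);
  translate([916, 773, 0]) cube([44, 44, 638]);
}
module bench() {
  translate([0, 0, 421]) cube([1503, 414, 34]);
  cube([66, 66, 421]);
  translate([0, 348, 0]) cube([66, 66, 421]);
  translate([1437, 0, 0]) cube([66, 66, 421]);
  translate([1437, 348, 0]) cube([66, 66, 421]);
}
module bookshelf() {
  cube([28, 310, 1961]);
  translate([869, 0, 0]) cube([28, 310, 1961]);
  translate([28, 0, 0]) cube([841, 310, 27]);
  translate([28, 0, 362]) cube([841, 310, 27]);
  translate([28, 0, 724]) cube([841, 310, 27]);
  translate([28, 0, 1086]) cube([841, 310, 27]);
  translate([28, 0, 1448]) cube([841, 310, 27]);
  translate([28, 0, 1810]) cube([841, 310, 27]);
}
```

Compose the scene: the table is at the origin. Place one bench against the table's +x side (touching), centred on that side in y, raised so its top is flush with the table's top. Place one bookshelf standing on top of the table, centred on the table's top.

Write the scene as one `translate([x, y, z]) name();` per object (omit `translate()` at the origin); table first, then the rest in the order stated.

table();
translate([1017, 230, 230]) bench();
translate([60, 282, 685]) bookshelf();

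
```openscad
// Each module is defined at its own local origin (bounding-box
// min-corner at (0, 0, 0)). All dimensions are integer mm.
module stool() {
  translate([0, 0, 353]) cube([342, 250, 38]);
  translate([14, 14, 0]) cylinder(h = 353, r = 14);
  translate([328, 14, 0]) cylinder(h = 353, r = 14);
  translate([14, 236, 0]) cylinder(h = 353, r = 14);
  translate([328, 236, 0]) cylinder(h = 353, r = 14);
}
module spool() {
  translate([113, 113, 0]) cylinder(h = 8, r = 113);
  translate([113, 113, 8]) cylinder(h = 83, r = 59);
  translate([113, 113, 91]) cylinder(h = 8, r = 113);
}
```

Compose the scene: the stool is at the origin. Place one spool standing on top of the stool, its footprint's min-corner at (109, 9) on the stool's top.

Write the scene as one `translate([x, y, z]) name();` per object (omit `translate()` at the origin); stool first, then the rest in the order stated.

stool();
translate([109, 9, 391]) spool();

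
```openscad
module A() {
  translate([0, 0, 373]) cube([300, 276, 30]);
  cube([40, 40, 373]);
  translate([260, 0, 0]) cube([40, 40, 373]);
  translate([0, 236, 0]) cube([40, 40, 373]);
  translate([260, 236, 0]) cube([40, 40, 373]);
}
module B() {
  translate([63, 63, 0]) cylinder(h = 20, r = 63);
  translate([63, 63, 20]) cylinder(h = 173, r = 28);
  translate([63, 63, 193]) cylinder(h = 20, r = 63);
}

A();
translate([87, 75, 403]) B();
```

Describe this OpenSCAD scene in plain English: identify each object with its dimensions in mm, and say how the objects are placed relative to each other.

A is a four-legged stool. The seat is a 300×276×30 mm slab whose top surface is at z = 403 mm; four square legs, each 40×40 mm in cross-section, run from the floor (z = 0) to the underside of the seat, each flush with a corner of the seat.

B is a spool: two coaxial disc flanges of radius 63 mm and thickness 20 mm, joined by a core cylinder of radius 28 mm and height 173 mm. The lower flange rests on z = 0 and the three cylinders share a vertical axis.

The spool is on top of the stool, centred.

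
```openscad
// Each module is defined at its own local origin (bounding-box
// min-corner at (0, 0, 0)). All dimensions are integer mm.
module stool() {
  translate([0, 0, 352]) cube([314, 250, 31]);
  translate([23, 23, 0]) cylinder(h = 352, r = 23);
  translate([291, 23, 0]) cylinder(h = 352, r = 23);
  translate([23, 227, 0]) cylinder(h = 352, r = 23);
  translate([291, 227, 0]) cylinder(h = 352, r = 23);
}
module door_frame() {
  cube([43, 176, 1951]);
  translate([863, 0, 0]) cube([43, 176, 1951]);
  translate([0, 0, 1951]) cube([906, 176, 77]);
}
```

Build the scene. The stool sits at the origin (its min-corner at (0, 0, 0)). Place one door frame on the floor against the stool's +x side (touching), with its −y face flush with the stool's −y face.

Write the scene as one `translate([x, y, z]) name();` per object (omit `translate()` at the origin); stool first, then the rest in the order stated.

stool();
translate([314, 0, 0]) door_frame();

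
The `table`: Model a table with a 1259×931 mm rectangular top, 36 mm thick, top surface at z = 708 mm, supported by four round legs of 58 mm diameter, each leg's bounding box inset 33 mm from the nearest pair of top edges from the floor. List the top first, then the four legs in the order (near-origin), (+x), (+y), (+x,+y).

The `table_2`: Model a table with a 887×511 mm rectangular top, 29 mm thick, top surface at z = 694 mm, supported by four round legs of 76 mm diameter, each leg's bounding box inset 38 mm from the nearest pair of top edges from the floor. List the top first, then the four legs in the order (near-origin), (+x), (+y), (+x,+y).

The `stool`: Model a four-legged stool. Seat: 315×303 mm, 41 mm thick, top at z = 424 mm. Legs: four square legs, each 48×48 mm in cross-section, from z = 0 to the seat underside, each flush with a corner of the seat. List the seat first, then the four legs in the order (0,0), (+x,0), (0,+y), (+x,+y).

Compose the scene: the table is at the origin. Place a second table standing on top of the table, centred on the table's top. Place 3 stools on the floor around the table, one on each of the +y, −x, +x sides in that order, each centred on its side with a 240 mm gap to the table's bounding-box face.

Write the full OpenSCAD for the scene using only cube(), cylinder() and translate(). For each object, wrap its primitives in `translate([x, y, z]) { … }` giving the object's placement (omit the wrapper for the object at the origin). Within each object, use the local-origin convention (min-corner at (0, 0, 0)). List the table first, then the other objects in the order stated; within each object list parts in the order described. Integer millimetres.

translate([0, 0, 672]) cube([1259, 931, 36]);
translate([62, 62, 0]) cylinder(h = 672, r = 29);
translate([1197, 62, 0]) cylinder(h = 672, r = 29);
translate([62, 869, 0]) cylinder(h = 672, r = 29);
translate([1197, 869, 0]) cylinder(h = 672, r = 29);
translate([186, 210, 708]) {
  translate([0, 0, 665]) cube([887, 511, 29]);
  translate([76, 76, 0]) cylinder(h = 665, r = 38);
  translate([811, 76, 0]) cylinder(h = 665, r = 38);
  translate([76, 435, 0]) cylinder(h = 665, r = 38);
  translate([811, 435, 0]) cylinder(h = 665, r = 38);
}
translate([472, 1171, 0]) {
  translate([0, 0, 383]) cube([315, 303, 41]);
  cube([48, 48, 383]);
  translate([267, 0, 0]) cube([48, 48, 383]);
  translate([0, 255, 0]) cube([48, 48, 383]);
  translate([267, 255, 0]) cube([48, 48, 383]);
}
translate([-555, 314, 0]) {
  translate([0, 0, 383]) cube([315, 303, 41]);
  cube([48, 48, 383]);
  translate([267, 0, 0]) cube([48, 48, 383]);
  translate([0, 255, 0]) cube([48, 48, 383]);
  translate([267, 255, 0]) cube([48, 48, 383]);
}
translate([1499, 314, 0]) {
  translate([0, 0, 383]) cube([315, 303, 41]);
  cube([48, 48, 383]);
  translate([267, 0, 0]) cube([48, 48, 383]);
  translate([0, 255, 0]) cube([48, 48, 383]);
  translate([267, 255, 0]) cube([48, 48, 383]);
}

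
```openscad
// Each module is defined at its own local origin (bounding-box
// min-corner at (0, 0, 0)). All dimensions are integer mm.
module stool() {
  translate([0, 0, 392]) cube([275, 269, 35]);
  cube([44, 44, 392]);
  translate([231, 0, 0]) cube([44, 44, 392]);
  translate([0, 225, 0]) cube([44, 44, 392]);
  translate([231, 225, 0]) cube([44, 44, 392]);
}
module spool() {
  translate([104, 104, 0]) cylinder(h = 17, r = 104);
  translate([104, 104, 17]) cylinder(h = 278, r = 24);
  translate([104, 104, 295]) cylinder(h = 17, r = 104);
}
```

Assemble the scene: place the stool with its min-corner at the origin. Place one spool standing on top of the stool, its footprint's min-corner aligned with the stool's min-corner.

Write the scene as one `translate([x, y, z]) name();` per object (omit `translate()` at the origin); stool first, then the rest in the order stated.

stool();
translate([0, 0, 427]) spool();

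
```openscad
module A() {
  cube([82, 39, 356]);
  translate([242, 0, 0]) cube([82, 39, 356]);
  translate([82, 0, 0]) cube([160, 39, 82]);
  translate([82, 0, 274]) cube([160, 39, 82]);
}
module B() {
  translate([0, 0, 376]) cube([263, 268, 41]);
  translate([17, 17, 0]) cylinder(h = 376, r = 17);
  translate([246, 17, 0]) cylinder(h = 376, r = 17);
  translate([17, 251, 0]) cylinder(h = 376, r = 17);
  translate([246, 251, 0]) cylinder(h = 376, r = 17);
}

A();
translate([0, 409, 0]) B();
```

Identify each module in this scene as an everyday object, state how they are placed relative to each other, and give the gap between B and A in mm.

The stool's nearest face is 370 mm from the picture frame's +y face.

A is a picture frame. B is a stool. The stool is on the floor beside the picture frame on its +y side. The gap between the stool and the picture frame is 370 mm.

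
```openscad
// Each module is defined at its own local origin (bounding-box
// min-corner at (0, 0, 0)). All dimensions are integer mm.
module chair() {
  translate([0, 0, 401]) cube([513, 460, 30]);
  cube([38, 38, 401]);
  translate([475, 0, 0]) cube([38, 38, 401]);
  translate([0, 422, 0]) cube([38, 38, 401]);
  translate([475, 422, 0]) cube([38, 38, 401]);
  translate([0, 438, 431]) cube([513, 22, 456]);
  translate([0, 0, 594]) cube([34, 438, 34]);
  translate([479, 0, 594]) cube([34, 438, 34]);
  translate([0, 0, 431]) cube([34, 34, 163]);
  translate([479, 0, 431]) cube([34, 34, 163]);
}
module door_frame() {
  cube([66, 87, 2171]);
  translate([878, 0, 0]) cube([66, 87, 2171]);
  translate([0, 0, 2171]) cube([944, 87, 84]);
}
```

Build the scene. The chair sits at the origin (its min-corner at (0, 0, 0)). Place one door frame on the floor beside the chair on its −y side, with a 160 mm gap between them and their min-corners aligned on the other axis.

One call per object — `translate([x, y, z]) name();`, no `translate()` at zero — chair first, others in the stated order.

chair();
translate([0, -247, 0]) door_frame();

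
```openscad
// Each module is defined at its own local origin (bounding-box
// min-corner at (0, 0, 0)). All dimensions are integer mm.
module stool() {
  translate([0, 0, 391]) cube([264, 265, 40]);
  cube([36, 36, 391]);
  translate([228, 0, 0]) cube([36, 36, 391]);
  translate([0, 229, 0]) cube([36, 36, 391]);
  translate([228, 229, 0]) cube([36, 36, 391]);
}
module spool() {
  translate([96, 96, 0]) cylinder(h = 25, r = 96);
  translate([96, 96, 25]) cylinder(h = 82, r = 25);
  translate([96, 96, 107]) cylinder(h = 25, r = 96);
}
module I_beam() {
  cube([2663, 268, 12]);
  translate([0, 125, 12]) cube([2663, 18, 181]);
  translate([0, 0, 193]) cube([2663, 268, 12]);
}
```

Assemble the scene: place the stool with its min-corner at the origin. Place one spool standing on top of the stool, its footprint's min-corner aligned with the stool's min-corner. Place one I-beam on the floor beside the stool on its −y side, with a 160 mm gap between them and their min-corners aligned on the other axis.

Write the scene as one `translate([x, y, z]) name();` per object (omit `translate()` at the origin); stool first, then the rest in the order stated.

stool();
translate([0, 0, 431]) spool();
translate([0, -428, 0]) I_beam();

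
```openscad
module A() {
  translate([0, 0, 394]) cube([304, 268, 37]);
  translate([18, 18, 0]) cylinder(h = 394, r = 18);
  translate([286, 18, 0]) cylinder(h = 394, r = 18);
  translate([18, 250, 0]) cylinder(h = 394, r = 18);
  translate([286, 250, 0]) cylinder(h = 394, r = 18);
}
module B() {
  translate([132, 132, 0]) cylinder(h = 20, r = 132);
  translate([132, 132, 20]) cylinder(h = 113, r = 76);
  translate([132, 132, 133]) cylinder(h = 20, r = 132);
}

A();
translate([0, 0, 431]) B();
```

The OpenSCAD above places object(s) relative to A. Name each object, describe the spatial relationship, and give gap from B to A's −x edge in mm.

A is a stool. B is a spool. The spool is on top of the stool. The gap from the spool to the stool's −x edge is 0 mm.

The spool's min-x is at 0; the stool's min-x is 0; gap = 0 mm.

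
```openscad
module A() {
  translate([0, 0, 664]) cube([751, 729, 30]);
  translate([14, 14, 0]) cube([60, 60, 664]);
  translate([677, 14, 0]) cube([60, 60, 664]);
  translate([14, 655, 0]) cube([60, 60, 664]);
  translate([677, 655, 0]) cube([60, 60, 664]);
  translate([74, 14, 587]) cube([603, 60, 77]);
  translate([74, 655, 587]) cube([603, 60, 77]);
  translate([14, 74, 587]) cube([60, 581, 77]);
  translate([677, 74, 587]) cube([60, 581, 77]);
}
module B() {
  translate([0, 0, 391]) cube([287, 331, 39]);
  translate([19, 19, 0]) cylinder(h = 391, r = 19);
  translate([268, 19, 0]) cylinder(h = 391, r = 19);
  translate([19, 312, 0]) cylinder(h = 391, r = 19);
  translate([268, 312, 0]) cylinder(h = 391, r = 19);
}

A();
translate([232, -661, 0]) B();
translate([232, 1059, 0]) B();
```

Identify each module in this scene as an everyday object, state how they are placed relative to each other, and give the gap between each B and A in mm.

A is a table. B is a stool. Two stools sit around the table at the −y, +y sides. The gap between each stool and the table is 330 mm.

Each stool's nearest face is 330 mm from the table's bounding box.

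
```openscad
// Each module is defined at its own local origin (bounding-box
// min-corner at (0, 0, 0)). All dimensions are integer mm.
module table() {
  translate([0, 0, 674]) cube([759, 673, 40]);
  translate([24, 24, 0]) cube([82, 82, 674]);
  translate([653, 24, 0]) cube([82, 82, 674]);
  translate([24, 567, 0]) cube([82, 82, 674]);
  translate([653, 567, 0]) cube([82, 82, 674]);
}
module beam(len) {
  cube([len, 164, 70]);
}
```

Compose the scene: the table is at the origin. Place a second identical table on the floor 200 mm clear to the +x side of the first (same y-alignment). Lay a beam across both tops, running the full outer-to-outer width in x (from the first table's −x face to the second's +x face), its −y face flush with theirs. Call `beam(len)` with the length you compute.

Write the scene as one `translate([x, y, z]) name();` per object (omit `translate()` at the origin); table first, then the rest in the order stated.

table();
translate([959, 0, 0]) table();
translate([0, 0, 714]) beam(1718);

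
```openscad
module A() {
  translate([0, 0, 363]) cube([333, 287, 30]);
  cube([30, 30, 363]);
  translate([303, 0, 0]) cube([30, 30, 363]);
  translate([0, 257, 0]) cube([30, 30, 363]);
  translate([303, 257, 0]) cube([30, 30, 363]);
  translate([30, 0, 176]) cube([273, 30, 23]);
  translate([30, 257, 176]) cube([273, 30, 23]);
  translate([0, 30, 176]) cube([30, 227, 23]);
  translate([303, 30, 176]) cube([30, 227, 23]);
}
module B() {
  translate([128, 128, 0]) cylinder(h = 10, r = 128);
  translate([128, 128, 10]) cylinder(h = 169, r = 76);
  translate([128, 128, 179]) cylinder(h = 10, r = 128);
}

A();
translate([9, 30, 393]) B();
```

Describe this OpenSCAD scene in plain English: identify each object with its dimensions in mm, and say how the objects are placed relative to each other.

A is a four-legged stool. The seat is 333×287 mm, 30 mm thick, top at z = 393 mm. It stands on four square legs, each 30×30 mm in cross-section, from z = 0 to the seat underside, each flush with a corner of the seat. Four stretchers, 30 mm wide and 23 mm tall, connect adjacent legs with their undersides at z = 176 mm, each running between the inner faces of the legs it joins and aligned with the legs' outer faces on the other axis.

B is a spool: two coaxial disc flanges of radius 128 mm and thickness 10 mm, joined by a core cylinder of radius 76 mm and height 169 mm. The lower flange rests on z = 0 and the three cylinders share a vertical axis.

The spool is on top of the stool.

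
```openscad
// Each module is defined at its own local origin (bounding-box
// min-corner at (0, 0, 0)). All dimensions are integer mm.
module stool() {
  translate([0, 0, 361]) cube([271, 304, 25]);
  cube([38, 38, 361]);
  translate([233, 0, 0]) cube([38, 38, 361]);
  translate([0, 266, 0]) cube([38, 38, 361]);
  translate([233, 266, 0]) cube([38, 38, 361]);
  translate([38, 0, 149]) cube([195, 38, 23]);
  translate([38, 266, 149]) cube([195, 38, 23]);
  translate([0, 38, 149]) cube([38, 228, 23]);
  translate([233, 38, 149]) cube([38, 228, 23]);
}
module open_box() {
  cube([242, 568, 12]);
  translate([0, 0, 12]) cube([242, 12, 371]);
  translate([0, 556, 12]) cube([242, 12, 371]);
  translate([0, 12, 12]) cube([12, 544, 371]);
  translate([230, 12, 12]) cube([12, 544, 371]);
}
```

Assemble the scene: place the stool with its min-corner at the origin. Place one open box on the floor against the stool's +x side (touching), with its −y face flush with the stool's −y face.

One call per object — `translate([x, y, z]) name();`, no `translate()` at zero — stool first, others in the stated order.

stool();
translate([271, 0, 0]) open_box();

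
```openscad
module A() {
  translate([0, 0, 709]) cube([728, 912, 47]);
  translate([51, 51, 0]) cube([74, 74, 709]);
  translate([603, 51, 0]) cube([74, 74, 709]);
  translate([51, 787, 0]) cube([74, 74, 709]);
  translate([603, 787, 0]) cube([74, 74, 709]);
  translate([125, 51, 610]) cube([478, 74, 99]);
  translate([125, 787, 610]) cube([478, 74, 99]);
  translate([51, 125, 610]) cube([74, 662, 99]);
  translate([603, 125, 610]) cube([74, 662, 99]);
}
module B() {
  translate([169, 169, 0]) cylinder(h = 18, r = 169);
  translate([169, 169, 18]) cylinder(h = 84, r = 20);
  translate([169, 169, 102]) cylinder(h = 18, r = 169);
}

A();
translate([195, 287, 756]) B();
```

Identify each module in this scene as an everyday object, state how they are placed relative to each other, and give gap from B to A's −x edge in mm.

A is a table. B is a spool. The spool is on top of the table, centred. The gap from the spool to the table's −x edge is 195 mm.

The spool's min-x is at 195; the table's min-x is 0; gap = 195 mm.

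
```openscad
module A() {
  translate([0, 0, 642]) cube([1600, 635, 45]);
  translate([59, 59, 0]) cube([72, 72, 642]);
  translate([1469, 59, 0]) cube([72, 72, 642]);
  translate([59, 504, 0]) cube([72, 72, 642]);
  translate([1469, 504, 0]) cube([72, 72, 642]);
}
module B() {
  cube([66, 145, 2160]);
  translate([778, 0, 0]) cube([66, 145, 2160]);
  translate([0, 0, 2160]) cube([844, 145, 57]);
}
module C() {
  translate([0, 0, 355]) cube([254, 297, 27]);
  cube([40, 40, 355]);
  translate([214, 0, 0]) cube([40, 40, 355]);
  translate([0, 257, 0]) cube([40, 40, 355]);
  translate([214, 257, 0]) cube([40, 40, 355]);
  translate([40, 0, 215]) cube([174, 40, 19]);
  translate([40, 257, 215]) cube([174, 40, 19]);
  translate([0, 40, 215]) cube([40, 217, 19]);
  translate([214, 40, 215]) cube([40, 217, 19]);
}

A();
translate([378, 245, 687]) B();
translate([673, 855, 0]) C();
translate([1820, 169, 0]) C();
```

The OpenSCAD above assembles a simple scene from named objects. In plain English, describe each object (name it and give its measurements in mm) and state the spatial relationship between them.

A is a table: top 1600 mm (x) × 635 mm (y), 45 mm thick, upper face at z = 687 mm, on four 72×72 mm square legs, each inset 59 mm from the nearest pair of top edges, running from z = 0 to the bottom of the top.

B is a rectangular door frame: two vertical jambs of 66×145 mm section, 2160 mm tall, with a clear opening 712 mm wide between their inner faces. A header 57 mm tall and 145 mm deep lies on top of the jambs and spans the full outside width.

C is a four-legged stool. The seat is 254×297 mm, 27 mm thick, top at z = 382 mm. It stands on four square legs, each 40×40 mm in cross-section, from z = 0 to the seat underside, each flush with a corner of the seat. Four stretchers, 40 mm wide and 19 mm tall, connect adjacent legs with their undersides at z = 215 mm, each running between the inner faces of the legs it joins and aligned with the legs' outer faces on the other axis.

The door frame is on top of the table, centred. Two stools sit around the table at the +y, +x sides.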